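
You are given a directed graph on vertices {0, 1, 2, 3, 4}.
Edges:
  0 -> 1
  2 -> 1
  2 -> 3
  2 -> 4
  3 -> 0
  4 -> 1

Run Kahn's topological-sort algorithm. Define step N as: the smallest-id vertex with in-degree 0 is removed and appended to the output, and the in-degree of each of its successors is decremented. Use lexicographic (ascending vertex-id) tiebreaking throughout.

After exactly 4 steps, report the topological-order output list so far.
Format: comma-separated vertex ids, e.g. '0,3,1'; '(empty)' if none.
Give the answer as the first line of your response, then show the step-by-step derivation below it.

2,3,0,4

step 1: output 2; order=[2]; indeg=(1,2,0,0,0)
step 2: output 3; order=[2,3]; indeg=(0,2,0,0,0)
step 3: output 0; order=[2,3,0]; indeg=(0,1,0,0,0)
step 4: output 4; order=[2,3,0,4]; indeg=(0,0,0,0,0)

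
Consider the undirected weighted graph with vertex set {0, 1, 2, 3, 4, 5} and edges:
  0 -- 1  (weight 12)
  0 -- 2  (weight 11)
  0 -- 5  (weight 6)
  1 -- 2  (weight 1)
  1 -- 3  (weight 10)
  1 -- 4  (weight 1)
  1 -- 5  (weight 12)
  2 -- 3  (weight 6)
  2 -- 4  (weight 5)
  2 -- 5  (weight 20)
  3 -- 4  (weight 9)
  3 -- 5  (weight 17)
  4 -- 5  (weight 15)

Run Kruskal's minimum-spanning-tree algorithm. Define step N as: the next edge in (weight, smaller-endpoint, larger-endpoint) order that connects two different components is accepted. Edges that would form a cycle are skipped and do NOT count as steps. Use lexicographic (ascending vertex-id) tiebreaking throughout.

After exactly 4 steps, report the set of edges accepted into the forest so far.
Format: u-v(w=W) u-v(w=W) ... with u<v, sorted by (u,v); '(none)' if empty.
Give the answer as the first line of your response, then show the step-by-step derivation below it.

0-5(w=6) 1-2(w=1) 1-4(w=1) 2-3(w=6)

step 1: add edge 1-2 (w=1); MST = {1-2(w=1)}
step 2: add edge 1-4 (w=1); MST = {1-2(w=1) 1-4(w=1)}
step 3: add edge 0-5 (w=6); MST = {0-5(w=6) 1-2(w=1) 1-4(w=1)}
step 4: add edge 2-3 (w=6); MST = {0-5(w=6) 1-2(w=1) 1-4(w=1) 2-3(w=6)}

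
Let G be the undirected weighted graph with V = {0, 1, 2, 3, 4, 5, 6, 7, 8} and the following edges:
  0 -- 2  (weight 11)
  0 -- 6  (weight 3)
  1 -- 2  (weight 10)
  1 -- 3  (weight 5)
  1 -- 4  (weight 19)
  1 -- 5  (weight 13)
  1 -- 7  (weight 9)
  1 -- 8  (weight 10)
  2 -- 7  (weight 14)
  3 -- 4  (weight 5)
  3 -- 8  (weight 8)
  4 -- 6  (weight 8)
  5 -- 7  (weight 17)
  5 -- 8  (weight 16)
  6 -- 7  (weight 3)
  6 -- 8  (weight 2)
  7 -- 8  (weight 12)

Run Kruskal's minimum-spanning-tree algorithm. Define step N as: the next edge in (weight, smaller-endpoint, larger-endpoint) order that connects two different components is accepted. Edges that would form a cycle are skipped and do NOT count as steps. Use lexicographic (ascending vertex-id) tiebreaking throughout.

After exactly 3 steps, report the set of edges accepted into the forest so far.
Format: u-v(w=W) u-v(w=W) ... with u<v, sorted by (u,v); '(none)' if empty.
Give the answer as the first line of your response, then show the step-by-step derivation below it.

0-6(w=3) 6-7(w=3) 6-8(w=2)

step 1: add edge 6-8 (w=2); MST = {6-8(w=2)}
step 2: add edge 0-6 (w=3); MST = {0-6(w=3) 6-8(w=2)}
step 3: add edge 6-7 (w=3); MST = {0-6(w=3) 6-7(w=3) 6-8(w=2)}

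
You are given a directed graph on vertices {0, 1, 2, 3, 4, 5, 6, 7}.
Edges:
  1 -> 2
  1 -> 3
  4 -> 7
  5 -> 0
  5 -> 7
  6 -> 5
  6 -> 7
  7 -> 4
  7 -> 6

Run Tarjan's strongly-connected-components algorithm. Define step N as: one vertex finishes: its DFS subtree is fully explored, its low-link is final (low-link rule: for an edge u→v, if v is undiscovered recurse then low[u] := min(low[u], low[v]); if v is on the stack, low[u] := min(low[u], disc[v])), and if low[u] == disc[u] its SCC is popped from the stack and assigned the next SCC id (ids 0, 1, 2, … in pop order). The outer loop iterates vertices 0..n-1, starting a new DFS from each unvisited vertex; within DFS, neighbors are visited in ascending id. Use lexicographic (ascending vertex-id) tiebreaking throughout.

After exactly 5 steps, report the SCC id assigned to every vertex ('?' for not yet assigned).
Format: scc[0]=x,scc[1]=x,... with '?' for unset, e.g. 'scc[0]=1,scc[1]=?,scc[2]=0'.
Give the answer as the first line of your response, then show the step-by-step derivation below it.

scc[0]=0,scc[1]=3,scc[2]=1,scc[3]=2,scc[4]=?,scc[5]=?,scc[6]=?,scc[7]=?

step 1: low=(low[0]=0,low[1]=?,low[2]=?,low[3]=?,low[4]=?,low[5]=?,low[6]=?,low[7]=?); scc=(scc[0]=0,scc[1]=?,scc[2]=?,scc[3]=?,scc[4]=?,scc[5]=?,scc[6]=?,scc[7]=?)
step 2: low=(low[0]=0,low[1]=1,low[2]=2,low[3]=?,low[4]=?,low[5]=?,low[6]=?,low[7]=?); scc=(scc[0]=0,scc[1]=?,scc[2]=1,scc[3]=?,scc[4]=?,scc[5]=?,scc[6]=?,scc[7]=?)
step 3: low=(low[0]=0,low[1]=1,low[2]=2,low[3]=3,low[4]=?,low[5]=?,low[6]=?,low[7]=?); scc=(scc[0]=0,scc[1]=?,scc[2]=1,scc[3]=2,scc[4]=?,scc[5]=?,scc[6]=?,scc[7]=?)
step 4: low=(low[0]=0,low[1]=1,low[2]=2,low[3]=3,low[4]=?,low[5]=?,low[6]=?,low[7]=?); scc=(scc[0]=0,scc[1]=3,scc[2]=1,scc[3]=2,scc[4]=?,scc[5]=?,scc[6]=?,scc[7]=?)
step 5: low=(low[0]=0,low[1]=1,low[2]=2,low[3]=3,low[4]=4,low[5]=5,low[6]=6,low[7]=4); scc=(scc[0]=0,scc[1]=3,scc[2]=1,scc[3]=2,scc[4]=?,scc[5]=?,scc[6]=?,scc[7]=?)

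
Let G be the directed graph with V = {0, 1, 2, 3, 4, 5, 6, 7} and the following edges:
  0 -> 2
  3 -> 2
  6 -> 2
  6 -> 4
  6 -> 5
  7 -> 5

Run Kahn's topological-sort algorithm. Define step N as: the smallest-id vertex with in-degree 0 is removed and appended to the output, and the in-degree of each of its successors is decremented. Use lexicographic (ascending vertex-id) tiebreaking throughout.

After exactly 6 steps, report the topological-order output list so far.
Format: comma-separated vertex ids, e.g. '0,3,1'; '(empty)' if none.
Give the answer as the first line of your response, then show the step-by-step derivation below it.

0,1,3,6,2,4

step 1: output 0; order=[0]; indeg=(0,0,2,0,1,2,0,0)
step 2: output 1; order=[0,1]; indeg=(0,0,2,0,1,2,0,0)
step 3: output 3; order=[0,1,3]; indeg=(0,0,1,0,1,2,0,0)
step 4: output 6; order=[0,1,3,6]; indeg=(0,0,0,0,0,1,0,0)
step 5: output 2; order=[0,1,3,6,2]; indeg=(0,0,0,0,0,1,0,0)
step 6: output 4; order=[0,1,3,6,2,4]; indeg=(0,0,0,0,0,1,0,0)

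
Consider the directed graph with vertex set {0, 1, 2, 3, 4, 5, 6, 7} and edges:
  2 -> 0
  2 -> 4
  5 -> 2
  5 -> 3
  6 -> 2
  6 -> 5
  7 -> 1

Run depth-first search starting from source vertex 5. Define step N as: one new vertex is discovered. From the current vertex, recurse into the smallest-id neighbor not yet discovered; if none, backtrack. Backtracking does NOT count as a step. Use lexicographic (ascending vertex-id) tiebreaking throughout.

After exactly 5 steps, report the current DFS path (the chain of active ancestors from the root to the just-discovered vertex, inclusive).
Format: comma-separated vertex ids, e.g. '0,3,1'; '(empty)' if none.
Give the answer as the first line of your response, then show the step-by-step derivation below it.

5,3

step 1: discover 5; path=5; order=5
step 2: discover 2; path=5>2; order=5,2
step 3: discover 0; path=5>2>0; order=5,2,0
step 4: discover 4; path=5>2>4; order=5,2,0,4
step 5: discover 3; path=5>3; order=5,2,0,4,3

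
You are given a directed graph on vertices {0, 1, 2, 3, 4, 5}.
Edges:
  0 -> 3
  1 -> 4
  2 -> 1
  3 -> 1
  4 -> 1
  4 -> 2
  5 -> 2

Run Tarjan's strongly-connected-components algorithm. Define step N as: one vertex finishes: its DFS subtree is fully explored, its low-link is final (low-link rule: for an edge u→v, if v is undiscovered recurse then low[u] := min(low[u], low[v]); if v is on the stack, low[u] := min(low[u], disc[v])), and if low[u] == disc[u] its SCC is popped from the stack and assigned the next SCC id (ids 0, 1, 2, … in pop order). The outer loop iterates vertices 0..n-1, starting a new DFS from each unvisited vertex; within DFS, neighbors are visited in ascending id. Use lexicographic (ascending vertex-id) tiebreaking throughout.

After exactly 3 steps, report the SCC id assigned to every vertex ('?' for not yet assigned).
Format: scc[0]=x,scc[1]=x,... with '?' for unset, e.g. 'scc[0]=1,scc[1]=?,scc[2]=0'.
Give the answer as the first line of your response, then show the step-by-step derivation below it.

scc[0]=?,scc[1]=0,scc[2]=0,scc[3]=?,scc[4]=0,scc[5]=?

step 1: low=(low[0]=0,low[1]=2,low[2]=2,low[3]=1,low[4]=2,low[5]=?); scc=(scc[0]=?,scc[1]=?,scc[2]=?,scc[3]=?,scc[4]=?,scc[5]=?)
step 2: low=(low[0]=0,low[1]=2,low[2]=2,low[3]=1,low[4]=2,low[5]=?); scc=(scc[0]=?,scc[1]=?,scc[2]=?,scc[3]=?,scc[4]=?,scc[5]=?)
step 3: low=(low[0]=0,low[1]=2,low[2]=2,low[3]=1,low[4]=2,low[5]=?); scc=(scc[0]=?,scc[1]=0,scc[2]=0,scc[3]=?,scc[4]=0,scc[5]=?)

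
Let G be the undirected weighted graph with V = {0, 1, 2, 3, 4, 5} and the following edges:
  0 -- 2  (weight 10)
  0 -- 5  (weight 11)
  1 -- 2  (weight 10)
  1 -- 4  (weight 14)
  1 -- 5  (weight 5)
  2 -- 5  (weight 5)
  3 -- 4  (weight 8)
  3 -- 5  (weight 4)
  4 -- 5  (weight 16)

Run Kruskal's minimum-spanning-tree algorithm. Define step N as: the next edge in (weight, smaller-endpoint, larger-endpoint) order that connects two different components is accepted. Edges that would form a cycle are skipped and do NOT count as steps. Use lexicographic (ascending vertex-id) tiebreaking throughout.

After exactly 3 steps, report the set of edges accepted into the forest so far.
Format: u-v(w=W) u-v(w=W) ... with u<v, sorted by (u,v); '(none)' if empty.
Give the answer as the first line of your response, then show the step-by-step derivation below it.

1-5(w=5) 2-5(w=5) 3-5(w=4)

step 1: add edge 3-5 (w=4); MST = {3-5(w=4)}
step 2: add edge 1-5 (w=5); MST = {1-5(w=5) 3-5(w=4)}
step 3: add edge 2-5 (w=5); MST = {1-5(w=5) 2-5(w=5) 3-5(w=4)}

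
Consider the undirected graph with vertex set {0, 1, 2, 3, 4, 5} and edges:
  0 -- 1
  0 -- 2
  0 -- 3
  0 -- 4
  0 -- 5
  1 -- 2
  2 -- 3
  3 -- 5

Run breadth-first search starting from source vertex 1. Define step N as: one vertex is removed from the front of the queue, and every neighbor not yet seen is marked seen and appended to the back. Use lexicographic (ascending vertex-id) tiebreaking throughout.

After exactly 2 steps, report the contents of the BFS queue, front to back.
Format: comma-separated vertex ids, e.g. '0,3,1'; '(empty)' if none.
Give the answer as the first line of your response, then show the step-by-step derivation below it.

2,3,4,5

step 1: dequeue 1; queue=[0,2]; order=1
step 2: dequeue 0; queue=[2,3,4,5]; order=1,0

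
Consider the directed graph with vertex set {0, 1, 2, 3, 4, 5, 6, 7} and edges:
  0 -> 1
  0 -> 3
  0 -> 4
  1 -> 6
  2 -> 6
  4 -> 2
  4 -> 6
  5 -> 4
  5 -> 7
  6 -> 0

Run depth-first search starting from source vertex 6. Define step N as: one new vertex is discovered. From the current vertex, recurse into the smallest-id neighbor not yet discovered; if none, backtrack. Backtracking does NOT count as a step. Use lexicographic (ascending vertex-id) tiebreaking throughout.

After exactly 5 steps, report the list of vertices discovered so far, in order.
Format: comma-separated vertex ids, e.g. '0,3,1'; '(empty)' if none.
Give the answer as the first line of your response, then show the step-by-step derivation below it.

6,0,1,3,4

step 1: discover 6; path=6; order=6
step 2: discover 0; path=6>0; order=6,0
step 3: discover 1; path=6>0>1; order=6,0,1
step 4: discover 3; path=6>0>3; order=6,0,1,3
step 5: discover 4; path=6>0>4; order=6,0,1,3,4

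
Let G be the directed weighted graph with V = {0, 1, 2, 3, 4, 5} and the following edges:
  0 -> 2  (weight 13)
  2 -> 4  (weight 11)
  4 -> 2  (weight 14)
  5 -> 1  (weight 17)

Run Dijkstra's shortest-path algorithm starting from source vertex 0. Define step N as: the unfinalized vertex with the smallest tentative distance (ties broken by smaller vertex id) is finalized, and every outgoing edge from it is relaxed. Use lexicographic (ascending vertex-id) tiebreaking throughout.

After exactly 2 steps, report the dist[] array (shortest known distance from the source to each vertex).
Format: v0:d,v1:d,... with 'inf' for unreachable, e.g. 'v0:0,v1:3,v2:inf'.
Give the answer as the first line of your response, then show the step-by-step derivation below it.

v0:0,v1:inf,v2:13,v3:inf,v4:24,v5:inf

step 1: dist = v0:0,v1:inf,v2:13,v3:inf,v4:inf,v5:inf
step 2: dist = v0:0,v1:inf,v2:13,v3:inf,v4:24,v5:inf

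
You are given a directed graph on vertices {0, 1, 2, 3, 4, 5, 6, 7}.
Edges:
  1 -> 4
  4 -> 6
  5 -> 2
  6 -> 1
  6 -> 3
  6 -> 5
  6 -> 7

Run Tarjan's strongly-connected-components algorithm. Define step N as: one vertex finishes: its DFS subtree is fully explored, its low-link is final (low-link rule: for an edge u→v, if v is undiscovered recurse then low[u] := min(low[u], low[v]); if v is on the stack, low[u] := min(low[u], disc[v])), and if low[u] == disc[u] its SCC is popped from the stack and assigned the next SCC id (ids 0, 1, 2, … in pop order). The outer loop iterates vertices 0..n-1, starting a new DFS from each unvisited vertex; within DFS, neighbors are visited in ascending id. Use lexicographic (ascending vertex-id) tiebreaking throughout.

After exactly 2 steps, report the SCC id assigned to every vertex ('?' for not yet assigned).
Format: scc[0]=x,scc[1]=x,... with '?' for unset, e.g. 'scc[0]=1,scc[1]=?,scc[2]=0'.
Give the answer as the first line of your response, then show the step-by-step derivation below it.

scc[0]=0,scc[1]=?,scc[2]=?,scc[3]=1,scc[4]=?,scc[5]=?,scc[6]=?,scc[7]=?

step 1: low=(low[0]=0,low[1]=?,low[2]=?,low[3]=?,low[4]=?,low[5]=?,low[6]=?,low[7]=?); scc=(scc[0]=0,scc[1]=?,scc[2]=?,scc[3]=?,scc[4]=?,scc[5]=?,scc[6]=?,scc[7]=?)
step 2: low=(low[0]=0,low[1]=1,low[2]=?,low[3]=4,low[4]=2,low[5]=?,low[6]=1,low[7]=?); scc=(scc[0]=0,scc[1]=?,scc[2]=?,scc[3]=1,scc[4]=?,scc[5]=?,scc[6]=?,scc[7]=?)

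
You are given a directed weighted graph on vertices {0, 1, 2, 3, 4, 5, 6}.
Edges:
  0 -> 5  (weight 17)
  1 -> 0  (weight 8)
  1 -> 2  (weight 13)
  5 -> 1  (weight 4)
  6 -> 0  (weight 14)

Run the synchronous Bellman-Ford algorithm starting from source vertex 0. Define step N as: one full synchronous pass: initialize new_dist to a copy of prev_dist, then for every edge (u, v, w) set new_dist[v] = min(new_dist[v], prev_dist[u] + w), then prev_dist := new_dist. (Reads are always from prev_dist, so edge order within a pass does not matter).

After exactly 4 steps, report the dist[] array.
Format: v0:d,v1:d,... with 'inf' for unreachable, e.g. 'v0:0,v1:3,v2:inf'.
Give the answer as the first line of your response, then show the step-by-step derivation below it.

v0:0,v1:21,v2:34,v3:inf,v4:inf,v5:17,v6:inf

step 1: dist = v0:0,v1:inf,v2:inf,v3:inf,v4:inf,v5:17,v6:inf
step 2: dist = v0:0,v1:21,v2:inf,v3:inf,v4:inf,v5:17,v6:inf
step 3: dist = v0:0,v1:21,v2:34,v3:inf,v4:inf,v5:17,v6:inf
step 4: dist = v0:0,v1:21,v2:34,v3:inf,v4:inf,v5:17,v6:inf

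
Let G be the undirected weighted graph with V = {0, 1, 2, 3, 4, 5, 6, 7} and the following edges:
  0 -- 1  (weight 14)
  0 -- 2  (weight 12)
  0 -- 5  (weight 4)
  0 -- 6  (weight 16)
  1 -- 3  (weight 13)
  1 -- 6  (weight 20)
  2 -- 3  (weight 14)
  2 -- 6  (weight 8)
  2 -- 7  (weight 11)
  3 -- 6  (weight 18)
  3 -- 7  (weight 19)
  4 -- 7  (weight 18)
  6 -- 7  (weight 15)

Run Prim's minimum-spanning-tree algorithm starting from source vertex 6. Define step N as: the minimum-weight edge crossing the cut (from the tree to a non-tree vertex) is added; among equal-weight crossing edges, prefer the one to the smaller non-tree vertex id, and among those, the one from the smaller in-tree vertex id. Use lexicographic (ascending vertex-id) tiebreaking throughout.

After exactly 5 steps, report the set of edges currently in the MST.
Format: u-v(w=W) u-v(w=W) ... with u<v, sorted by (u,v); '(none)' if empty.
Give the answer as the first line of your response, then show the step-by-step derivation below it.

0-1(w=14) 0-2(w=12) 0-5(w=4) 2-6(w=8) 2-7(w=11)

step 1: add edge 2-6 (w=8); MST = {2-6(w=8)}
step 2: add edge 2-7 (w=11); MST = {2-6(w=8) 2-7(w=11)}
step 3: add edge 0-2 (w=12); MST = {0-2(w=12) 2-6(w=8) 2-7(w=11)}
step 4: add edge 0-5 (w=4); MST = {0-2(w=12) 0-5(w=4) 2-6(w=8) 2-7(w=11)}
step 5: add edge 0-1 (w=14); MST = {0-1(w=14) 0-2(w=12) 0-5(w=4) 2-6(w=8) 2-7(w=11)}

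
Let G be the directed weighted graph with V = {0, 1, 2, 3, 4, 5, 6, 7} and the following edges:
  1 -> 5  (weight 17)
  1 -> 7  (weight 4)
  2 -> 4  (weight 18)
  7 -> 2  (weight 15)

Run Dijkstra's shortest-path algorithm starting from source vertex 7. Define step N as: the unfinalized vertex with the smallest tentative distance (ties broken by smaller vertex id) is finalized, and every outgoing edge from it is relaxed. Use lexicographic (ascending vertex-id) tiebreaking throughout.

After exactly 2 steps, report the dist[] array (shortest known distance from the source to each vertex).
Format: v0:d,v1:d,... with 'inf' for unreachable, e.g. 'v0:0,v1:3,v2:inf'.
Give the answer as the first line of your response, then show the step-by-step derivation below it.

v0:inf,v1:inf,v2:15,v3:inf,v4:33,v5:inf,v6:inf,v7:0

step 1: dist = v0:inf,v1:inf,v2:15,v3:inf,v4:inf,v5:inf,v6:inf,v7:0
step 2: dist = v0:inf,v1:inf,v2:15,v3:inf,v4:33,v5:inf,v6:inf,v7:0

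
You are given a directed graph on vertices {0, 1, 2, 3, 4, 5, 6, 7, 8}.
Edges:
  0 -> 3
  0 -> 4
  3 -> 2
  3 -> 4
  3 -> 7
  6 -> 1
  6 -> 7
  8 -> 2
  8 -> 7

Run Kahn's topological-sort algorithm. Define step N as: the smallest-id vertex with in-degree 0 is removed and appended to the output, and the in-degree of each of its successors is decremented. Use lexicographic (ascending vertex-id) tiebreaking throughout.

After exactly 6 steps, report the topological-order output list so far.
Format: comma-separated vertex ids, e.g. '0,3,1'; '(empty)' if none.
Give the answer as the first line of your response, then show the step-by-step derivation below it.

0,3,4,5,6,1

step 1: output 0; order=[0]; indeg=(0,1,2,0,1,0,0,3,0)
step 2: output 3; order=[0,3]; indeg=(0,1,1,0,0,0,0,2,0)
step 3: output 4; order=[0,3,4]; indeg=(0,1,1,0,0,0,0,2,0)
step 4: output 5; order=[0,3,4,5]; indeg=(0,1,1,0,0,0,0,2,0)
step 5: output 6; order=[0,3,4,5,6]; indeg=(0,0,1,0,0,0,0,1,0)
step 6: output 1; order=[0,3,4,5,6,1]; indeg=(0,0,1,0,0,0,0,1,0)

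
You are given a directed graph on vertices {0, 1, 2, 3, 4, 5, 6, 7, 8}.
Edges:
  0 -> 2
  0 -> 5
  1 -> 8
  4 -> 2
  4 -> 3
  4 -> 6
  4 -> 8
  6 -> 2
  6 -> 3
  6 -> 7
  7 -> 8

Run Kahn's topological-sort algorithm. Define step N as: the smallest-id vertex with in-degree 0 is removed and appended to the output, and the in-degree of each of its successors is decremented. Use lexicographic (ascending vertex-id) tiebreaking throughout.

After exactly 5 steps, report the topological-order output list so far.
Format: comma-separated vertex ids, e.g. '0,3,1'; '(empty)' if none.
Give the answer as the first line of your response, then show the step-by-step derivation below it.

0,1,4,5,6

step 1: output 0; order=[0]; indeg=(0,0,2,2,0,0,1,1,3)
step 2: output 1; order=[0,1]; indeg=(0,0,2,2,0,0,1,1,2)
step 3: output 4; order=[0,1,4]; indeg=(0,0,1,1,0,0,0,1,1)
step 4: output 5; order=[0,1,4,5]; indeg=(0,0,1,1,0,0,0,1,1)
step 5: output 6; order=[0,1,4,5,6]; indeg=(0,0,0,0,0,0,0,0,1)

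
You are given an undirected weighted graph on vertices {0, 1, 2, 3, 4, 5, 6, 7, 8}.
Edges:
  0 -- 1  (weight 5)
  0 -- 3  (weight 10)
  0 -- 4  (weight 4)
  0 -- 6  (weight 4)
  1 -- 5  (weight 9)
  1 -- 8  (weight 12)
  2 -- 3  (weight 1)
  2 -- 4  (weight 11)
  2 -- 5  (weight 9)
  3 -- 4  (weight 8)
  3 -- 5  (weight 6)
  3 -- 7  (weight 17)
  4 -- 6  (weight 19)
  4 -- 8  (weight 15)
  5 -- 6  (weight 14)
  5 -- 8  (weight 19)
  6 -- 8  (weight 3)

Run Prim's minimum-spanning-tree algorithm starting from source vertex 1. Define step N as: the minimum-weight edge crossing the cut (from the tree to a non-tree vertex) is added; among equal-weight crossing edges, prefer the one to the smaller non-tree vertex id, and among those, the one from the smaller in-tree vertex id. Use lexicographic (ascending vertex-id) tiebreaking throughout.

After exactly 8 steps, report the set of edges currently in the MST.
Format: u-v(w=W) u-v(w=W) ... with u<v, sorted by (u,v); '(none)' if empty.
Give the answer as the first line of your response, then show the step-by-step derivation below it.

0-1(w=5) 0-4(w=4) 0-6(w=4) 2-3(w=1) 3-4(w=8) 3-5(w=6) 3-7(w=17) 6-8(w=3)

step 1: add edge 0-1 (w=5); MST = {0-1(w=5)}
step 2: add edge 0-4 (w=4); MST = {0-1(w=5) 0-4(w=4)}
step 3: add edge 0-6 (w=4); MST = {0-1(w=5) 0-4(w=4) 0-6(w=4)}
step 4: add edge 6-8 (w=3); MST = {0-1(w=5) 0-4(w=4) 0-6(w=4) 6-8(w=3)}
step 5: add edge 3-4 (w=8); MST = {0-1(w=5) 0-4(w=4) 0-6(w=4) 3-4(w=8) 6-8(w=3)}
step 6: add edge 2-3 (w=1); MST = {0-1(w=5) 0-4(w=4) 0-6(w=4) 2-3(w=1) 3-4(w=8) 6-8(w=3)}
step 7: add edge 3-5 (w=6); MST = {0-1(w=5) 0-4(w=4) 0-6(w=4) 2-3(w=1) 3-4(w=8) 3-5(w=6) 6-8(w=3)}
step 8: add edge 3-7 (w=17); MST = {0-1(w=5) 0-4(w=4) 0-6(w=4) 2-3(w=1) 3-4(w=8) 3-5(w=6) 3-7(w=17) 6-8(w=3)}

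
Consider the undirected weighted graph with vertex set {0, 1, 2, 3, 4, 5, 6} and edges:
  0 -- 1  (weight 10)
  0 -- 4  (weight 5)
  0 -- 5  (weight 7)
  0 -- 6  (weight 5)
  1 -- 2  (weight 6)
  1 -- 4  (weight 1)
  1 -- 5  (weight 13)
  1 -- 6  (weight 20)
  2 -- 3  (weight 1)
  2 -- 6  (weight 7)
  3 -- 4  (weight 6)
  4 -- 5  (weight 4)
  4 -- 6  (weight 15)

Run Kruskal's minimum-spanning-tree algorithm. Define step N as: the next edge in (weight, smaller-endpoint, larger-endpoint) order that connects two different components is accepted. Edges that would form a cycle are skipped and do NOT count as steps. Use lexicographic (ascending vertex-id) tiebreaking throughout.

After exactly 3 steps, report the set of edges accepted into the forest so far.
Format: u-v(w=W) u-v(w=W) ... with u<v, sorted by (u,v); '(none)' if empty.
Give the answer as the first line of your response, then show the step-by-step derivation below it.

1-4(w=1) 2-3(w=1) 4-5(w=4)

step 1: add edge 1-4 (w=1); MST = {1-4(w=1)}
step 2: add edge 2-3 (w=1); MST = {1-4(w=1) 2-3(w=1)}
step 3: add edge 4-5 (w=4); MST = {1-4(w=1) 2-3(w=1) 4-5(w=4)}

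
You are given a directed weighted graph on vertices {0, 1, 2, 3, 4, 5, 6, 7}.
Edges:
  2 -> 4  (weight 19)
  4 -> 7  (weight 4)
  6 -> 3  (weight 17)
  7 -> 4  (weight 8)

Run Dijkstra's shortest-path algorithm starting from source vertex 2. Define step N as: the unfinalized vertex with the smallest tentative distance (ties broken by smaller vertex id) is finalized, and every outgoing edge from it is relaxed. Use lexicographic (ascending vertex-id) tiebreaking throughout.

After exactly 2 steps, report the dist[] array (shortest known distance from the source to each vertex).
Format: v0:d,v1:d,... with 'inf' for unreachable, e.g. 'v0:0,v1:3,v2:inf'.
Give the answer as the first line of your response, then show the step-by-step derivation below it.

v0:inf,v1:inf,v2:0,v3:inf,v4:19,v5:inf,v6:inf,v7:23

step 1: dist = v0:inf,v1:inf,v2:0,v3:inf,v4:19,v5:inf,v6:inf,v7:inf
step 2: dist = v0:inf,v1:inf,v2:0,v3:inf,v4:19,v5:inf,v6:inf,v7:23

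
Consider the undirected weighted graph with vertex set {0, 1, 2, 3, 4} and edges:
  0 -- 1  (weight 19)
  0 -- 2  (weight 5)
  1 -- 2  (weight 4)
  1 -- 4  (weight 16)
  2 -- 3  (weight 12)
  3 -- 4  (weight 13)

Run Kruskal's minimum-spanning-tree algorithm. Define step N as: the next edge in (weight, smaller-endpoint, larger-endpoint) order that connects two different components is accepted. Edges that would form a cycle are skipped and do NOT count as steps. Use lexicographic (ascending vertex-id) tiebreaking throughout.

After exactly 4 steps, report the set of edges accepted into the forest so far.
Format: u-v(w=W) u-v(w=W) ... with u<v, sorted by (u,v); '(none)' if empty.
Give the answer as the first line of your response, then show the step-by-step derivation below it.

0-2(w=5) 1-2(w=4) 2-3(w=12) 3-4(w=13)

step 1: add edge 1-2 (w=4); MST = {1-2(w=4)}
step 2: add edge 0-2 (w=5); MST = {0-2(w=5) 1-2(w=4)}
step 3: add edge 2-3 (w=12); MST = {0-2(w=5) 1-2(w=4) 2-3(w=12)}
step 4: add edge 3-4 (w=13); MST = {0-2(w=5) 1-2(w=4) 2-3(w=12) 3-4(w=13)}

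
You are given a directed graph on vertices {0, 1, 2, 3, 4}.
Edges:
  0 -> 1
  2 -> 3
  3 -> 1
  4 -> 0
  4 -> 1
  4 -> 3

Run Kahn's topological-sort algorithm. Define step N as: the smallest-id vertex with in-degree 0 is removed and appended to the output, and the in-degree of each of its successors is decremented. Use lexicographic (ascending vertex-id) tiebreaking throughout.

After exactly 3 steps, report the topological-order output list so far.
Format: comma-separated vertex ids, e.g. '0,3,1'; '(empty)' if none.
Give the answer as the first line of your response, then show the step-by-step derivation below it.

2,4,0

step 1: output 2; order=[2]; indeg=(1,3,0,1,0)
step 2: output 4; order=[2,4]; indeg=(0,2,0,0,0)
step 3: output 0; order=[2,4,0]; indeg=(0,1,0,0,0)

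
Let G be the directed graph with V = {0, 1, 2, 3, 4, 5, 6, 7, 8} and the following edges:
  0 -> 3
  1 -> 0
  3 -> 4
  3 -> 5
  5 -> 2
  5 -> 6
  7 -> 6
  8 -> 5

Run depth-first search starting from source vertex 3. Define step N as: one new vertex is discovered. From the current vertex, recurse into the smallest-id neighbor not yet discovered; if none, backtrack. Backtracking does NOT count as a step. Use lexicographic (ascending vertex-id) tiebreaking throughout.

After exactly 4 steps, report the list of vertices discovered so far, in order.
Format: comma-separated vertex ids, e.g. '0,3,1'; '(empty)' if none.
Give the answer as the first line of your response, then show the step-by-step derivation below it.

3,4,5,2

step 1: discover 3; path=3; order=3
step 2: discover 4; path=3>4; order=3,4
step 3: discover 5; path=3>5; order=3,4,5
step 4: discover 2; path=3>5>2; order=3,4,5,2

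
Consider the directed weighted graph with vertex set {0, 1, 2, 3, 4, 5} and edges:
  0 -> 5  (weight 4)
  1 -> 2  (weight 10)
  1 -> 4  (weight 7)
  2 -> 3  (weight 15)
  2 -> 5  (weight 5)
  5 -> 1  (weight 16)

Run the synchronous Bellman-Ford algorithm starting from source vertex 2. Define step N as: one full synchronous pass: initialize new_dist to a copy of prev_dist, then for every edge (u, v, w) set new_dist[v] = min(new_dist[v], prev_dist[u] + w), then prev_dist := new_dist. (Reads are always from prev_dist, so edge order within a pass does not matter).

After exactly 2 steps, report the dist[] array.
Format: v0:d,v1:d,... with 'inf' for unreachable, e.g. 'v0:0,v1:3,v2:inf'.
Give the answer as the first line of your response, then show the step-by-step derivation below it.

v0:inf,v1:21,v2:0,v3:15,v4:inf,v5:5

step 1: dist = v0:inf,v1:inf,v2:0,v3:15,v4:inf,v5:5
step 2: dist = v0:inf,v1:21,v2:0,v3:15,v4:inf,v5:5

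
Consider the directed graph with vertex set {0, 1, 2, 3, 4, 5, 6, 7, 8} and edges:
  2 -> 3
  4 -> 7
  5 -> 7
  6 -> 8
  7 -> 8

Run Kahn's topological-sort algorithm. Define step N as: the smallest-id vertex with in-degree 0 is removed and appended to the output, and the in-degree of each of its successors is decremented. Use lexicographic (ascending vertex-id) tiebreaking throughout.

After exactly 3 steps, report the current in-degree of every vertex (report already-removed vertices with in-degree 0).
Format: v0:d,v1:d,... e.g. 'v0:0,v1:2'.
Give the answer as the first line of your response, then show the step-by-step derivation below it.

v0:0,v1:0,v2:0,v3:0,v4:0,v5:0,v6:0,v7:2,v8:2

step 1: output 0; order=[0]; indeg=(0,0,0,1,0,0,0,2,2)
step 2: output 1; order=[0,1]; indeg=(0,0,0,1,0,0,0,2,2)
step 3: output 2; order=[0,1,2]; indeg=(0,0,0,0,0,0,0,2,2)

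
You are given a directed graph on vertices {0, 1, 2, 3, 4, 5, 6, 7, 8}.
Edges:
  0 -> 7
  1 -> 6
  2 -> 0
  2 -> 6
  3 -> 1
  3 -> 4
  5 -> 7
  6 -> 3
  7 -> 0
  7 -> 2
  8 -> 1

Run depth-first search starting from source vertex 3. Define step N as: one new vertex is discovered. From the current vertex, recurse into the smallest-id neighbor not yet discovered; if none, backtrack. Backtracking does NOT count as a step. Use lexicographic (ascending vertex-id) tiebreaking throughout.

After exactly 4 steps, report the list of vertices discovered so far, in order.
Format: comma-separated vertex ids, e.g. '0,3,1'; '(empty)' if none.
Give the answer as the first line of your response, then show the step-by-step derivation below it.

3,1,6,4

step 1: discover 3; path=3; order=3
step 2: discover 1; path=3>1; order=3,1
step 3: discover 6; path=3>1>6; order=3,1,6
step 4: discover 4; path=3>4; order=3,1,6,4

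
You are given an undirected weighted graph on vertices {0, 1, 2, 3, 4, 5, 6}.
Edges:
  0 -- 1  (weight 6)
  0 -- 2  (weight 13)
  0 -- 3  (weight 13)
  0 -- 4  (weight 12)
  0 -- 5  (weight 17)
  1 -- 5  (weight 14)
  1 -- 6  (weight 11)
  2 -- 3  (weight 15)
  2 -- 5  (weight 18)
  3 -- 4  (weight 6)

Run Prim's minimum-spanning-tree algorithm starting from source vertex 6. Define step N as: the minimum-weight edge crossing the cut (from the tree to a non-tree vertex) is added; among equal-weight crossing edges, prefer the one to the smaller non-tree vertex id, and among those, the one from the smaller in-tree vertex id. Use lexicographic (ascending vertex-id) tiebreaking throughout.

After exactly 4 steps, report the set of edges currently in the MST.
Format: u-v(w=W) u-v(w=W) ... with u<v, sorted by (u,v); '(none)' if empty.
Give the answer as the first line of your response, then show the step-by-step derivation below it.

0-1(w=6) 0-4(w=12) 1-6(w=11) 3-4(w=6)

step 1: add edge 1-6 (w=11); MST = {1-6(w=11)}
step 2: add edge 0-1 (w=6); MST = {0-1(w=6) 1-6(w=11)}
step 3: add edge 0-4 (w=12); MST = {0-1(w=6) 0-4(w=12) 1-6(w=11)}
step 4: add edge 3-4 (w=6); MST = {0-1(w=6) 0-4(w=12) 1-6(w=11) 3-4(w=6)}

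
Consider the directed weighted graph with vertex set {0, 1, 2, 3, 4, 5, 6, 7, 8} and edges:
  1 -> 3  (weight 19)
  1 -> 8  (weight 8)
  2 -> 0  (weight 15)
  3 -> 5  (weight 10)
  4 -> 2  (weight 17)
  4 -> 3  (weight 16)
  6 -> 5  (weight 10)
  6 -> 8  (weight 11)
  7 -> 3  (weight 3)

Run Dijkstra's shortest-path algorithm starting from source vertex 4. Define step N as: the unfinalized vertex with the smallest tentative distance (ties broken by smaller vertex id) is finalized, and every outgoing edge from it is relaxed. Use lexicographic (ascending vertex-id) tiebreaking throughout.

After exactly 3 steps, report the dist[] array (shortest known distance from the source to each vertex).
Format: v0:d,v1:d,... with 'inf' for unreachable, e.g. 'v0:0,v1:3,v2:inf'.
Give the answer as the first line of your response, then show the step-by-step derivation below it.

v0:32,v1:inf,v2:17,v3:16,v4:0,v5:26,v6:inf,v7:inf,v8:inf

step 1: dist = v0:inf,v1:inf,v2:17,v3:16,v4:0,v5:inf,v6:inf,v7:inf,v8:inf
step 2: dist = v0:inf,v1:inf,v2:17,v3:16,v4:0,v5:26,v6:inf,v7:inf,v8:inf
step 3: dist = v0:32,v1:inf,v2:17,v3:16,v4:0,v5:26,v6:inf,v7:inf,v8:inf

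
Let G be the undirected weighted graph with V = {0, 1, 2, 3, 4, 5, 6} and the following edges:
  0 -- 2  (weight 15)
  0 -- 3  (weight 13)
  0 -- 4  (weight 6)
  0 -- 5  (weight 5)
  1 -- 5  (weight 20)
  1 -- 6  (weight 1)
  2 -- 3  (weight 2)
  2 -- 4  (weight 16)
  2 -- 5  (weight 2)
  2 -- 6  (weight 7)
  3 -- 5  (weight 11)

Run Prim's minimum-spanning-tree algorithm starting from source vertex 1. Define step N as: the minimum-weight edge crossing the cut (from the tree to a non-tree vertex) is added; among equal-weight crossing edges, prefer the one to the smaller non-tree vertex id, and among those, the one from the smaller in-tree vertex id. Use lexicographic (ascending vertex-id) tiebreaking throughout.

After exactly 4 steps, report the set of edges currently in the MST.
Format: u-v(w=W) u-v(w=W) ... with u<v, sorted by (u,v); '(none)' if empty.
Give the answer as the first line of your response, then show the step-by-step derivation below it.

1-6(w=1) 2-3(w=2) 2-5(w=2) 2-6(w=7)

step 1: add edge 1-6 (w=1); MST = {1-6(w=1)}
step 2: add edge 2-6 (w=7); MST = {1-6(w=1) 2-6(w=7)}
step 3: add edge 2-3 (w=2); MST = {1-6(w=1) 2-3(w=2) 2-6(w=7)}
step 4: add edge 2-5 (w=2); MST = {1-6(w=1) 2-3(w=2) 2-5(w=2) 2-6(w=7)}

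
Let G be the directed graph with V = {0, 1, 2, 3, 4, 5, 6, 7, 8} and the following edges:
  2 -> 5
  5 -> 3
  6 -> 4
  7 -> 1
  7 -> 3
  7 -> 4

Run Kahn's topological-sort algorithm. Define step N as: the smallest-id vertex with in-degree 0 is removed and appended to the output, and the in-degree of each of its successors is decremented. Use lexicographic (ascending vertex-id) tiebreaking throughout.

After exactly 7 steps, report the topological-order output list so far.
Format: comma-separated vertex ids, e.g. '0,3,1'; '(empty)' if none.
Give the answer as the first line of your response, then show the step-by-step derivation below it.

0,2,5,6,7,1,3

step 1: output 0; order=[0]; indeg=(0,1,0,2,2,1,0,0,0)
step 2: output 2; order=[0,2]; indeg=(0,1,0,2,2,0,0,0,0)
step 3: output 5; order=[0,2,5]; indeg=(0,1,0,1,2,0,0,0,0)
step 4: output 6; order=[0,2,5,6]; indeg=(0,1,0,1,1,0,0,0,0)
step 5: output 7; order=[0,2,5,6,7]; indeg=(0,0,0,0,0,0,0,0,0)
step 6: output 1; order=[0,2,5,6,7,1]; indeg=(0,0,0,0,0,0,0,0,0)
step 7: output 3; order=[0,2,5,6,7,1,3]; indeg=(0,0,0,0,0,0,0,0,0)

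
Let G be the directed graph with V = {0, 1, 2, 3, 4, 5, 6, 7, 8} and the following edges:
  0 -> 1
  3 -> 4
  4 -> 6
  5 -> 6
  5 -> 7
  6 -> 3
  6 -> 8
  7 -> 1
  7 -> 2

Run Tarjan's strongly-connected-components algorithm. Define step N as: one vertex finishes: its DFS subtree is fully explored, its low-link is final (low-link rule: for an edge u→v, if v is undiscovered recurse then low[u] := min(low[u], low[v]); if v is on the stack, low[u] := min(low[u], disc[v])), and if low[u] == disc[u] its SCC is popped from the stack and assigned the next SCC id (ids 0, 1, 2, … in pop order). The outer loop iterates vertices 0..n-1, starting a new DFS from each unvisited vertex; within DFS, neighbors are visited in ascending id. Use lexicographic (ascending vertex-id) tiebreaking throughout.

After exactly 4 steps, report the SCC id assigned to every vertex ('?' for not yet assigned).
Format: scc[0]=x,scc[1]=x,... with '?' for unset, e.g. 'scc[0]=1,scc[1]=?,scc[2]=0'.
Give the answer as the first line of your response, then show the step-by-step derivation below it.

scc[0]=1,scc[1]=0,scc[2]=2,scc[3]=?,scc[4]=?,scc[5]=?,scc[6]=?,scc[7]=?,scc[8]=3

step 1: low=(low[0]=0,low[1]=1,low[2]=?,low[3]=?,low[4]=?,low[5]=?,low[6]=?,low[7]=?,low[8]=?); scc=(scc[0]=?,scc[1]=0,scc[2]=?,scc[3]=?,scc[4]=?,scc[5]=?,scc[6]=?,scc[7]=?,scc[8]=?)
step 2: low=(low[0]=0,low[1]=1,low[2]=?,low[3]=?,low[4]=?,low[5]=?,low[6]=?,low[7]=?,low[8]=?); scc=(scc[0]=1,scc[1]=0,scc[2]=?,scc[3]=?,scc[4]=?,scc[5]=?,scc[6]=?,scc[7]=?,scc[8]=?)
step 3: low=(low[0]=0,low[1]=1,low[2]=2,low[3]=?,low[4]=?,low[5]=?,low[6]=?,low[7]=?,low[8]=?); scc=(scc[0]=1,scc[1]=0,scc[2]=2,scc[3]=?,scc[4]=?,scc[5]=?,scc[6]=?,scc[7]=?,scc[8]=?)
step 4: low=(low[0]=0,low[1]=1,low[2]=2,low[3]=3,low[4]=4,low[5]=?,low[6]=3,low[7]=?,low[8]=6); scc=(scc[0]=1,scc[1]=0,scc[2]=2,scc[3]=?,scc[4]=?,scc[5]=?,scc[6]=?,scc[7]=?,scc[8]=3)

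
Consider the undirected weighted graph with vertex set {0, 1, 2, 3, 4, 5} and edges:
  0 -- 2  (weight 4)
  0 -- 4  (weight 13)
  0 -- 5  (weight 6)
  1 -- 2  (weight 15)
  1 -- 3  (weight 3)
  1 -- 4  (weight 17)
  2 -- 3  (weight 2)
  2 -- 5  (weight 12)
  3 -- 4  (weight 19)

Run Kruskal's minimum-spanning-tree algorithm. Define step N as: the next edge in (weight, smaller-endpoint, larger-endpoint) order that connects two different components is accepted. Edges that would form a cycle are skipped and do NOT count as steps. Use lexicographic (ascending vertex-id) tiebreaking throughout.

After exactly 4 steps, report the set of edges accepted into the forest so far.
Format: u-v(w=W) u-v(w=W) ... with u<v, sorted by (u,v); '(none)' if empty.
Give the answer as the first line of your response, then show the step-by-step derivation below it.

0-2(w=4) 0-5(w=6) 1-3(w=3) 2-3(w=2)

step 1: add edge 2-3 (w=2); MST = {2-3(w=2)}
step 2: add edge 1-3 (w=3); MST = {1-3(w=3) 2-3(w=2)}
step 3: add edge 0-2 (w=4); MST = {0-2(w=4) 1-3(w=3) 2-3(w=2)}
step 4: add edge 0-5 (w=6); MST = {0-2(w=4) 0-5(w=6) 1-3(w=3) 2-3(w=2)}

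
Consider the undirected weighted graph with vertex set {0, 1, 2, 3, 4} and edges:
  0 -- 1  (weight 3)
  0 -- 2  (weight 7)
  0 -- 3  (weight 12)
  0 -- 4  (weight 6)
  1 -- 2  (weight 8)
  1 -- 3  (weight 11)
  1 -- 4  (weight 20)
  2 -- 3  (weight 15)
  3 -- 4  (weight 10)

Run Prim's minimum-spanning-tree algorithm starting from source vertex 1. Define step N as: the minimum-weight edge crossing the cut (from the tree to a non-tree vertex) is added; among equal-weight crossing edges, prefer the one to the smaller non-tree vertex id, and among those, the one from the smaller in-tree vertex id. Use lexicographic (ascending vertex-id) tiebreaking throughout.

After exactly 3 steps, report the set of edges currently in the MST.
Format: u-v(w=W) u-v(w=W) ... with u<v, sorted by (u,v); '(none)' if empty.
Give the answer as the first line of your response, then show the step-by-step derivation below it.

0-1(w=3) 0-2(w=7) 0-4(w=6)

step 1: add edge 0-1 (w=3); MST = {0-1(w=3)}
step 2: add edge 0-4 (w=6); MST = {0-1(w=3) 0-4(w=6)}
step 3: add edge 0-2 (w=7); MST = {0-1(w=3) 0-2(w=7) 0-4(w=6)}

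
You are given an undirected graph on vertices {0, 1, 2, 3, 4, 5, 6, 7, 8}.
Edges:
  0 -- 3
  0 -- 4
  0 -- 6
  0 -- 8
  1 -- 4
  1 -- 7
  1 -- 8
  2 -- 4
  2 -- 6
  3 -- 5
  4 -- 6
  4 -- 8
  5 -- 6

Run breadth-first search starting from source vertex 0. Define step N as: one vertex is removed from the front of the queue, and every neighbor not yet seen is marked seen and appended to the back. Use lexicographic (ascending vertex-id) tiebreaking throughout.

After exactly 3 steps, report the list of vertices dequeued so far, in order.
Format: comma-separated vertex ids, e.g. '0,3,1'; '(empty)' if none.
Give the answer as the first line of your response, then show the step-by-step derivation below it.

0,3,4

step 1: dequeue 0; queue=[3,4,6,8]; order=0
step 2: dequeue 3; queue=[4,6,8,5]; order=0,3
step 3: dequeue 4; queue=[6,8,5,1,2]; order=0,3,4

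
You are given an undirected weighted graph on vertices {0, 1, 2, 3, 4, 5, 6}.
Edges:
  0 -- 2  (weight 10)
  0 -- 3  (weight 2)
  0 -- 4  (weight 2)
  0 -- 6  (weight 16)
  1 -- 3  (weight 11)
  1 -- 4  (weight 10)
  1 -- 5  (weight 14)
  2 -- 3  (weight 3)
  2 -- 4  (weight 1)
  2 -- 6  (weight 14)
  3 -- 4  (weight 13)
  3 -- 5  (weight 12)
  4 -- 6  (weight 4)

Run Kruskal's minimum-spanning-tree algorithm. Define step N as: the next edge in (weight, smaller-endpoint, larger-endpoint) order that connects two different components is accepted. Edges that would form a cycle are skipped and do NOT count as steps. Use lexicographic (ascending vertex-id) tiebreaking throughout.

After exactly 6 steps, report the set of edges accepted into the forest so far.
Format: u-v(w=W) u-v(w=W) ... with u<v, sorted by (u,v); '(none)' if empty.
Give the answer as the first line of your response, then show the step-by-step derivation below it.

0-3(w=2) 0-4(w=2) 1-4(w=10) 2-4(w=1) 3-5(w=12) 4-6(w=4)

step 1: add edge 2-4 (w=1); MST = {2-4(w=1)}
step 2: add edge 0-3 (w=2); MST = {0-3(w=2) 2-4(w=1)}
step 3: add edge 0-4 (w=2); MST = {0-3(w=2) 0-4(w=2) 2-4(w=1)}
step 4: add edge 4-6 (w=4); MST = {0-3(w=2) 0-4(w=2) 2-4(w=1) 4-6(w=4)}
step 5: add edge 1-4 (w=10); MST = {0-3(w=2) 0-4(w=2) 1-4(w=10) 2-4(w=1) 4-6(w=4)}
step 6: add edge 3-5 (w=12); MST = {0-3(w=2) 0-4(w=2) 1-4(w=10) 2-4(w=1) 3-5(w=12) 4-6(w=4)}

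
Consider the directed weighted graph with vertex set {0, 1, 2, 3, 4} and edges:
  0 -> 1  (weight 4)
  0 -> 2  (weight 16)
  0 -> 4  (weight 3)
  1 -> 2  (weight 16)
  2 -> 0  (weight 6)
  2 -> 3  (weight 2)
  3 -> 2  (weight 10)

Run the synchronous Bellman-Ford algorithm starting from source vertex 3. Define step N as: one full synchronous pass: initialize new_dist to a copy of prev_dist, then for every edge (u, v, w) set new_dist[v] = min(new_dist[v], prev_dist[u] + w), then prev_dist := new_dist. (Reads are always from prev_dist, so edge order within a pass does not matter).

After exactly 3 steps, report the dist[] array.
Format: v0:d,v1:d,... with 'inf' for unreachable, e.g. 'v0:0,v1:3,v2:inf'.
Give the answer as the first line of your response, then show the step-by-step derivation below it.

v0:16,v1:20,v2:10,v3:0,v4:19

step 1: dist = v0:inf,v1:inf,v2:10,v3:0,v4:inf
step 2: dist = v0:16,v1:inf,v2:10,v3:0,v4:inf
step 3: dist = v0:16,v1:20,v2:10,v3:0,v4:19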